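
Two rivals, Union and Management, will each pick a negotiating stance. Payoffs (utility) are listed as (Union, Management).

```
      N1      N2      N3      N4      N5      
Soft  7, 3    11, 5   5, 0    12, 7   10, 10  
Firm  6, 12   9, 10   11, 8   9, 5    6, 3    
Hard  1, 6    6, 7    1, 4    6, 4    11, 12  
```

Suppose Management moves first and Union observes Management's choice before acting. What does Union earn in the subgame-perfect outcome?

Work backward from Union's decision.
- N1: BR = Soft, leader payoff 3.
- N2: BR = Soft, leader payoff 5.
- N3: BR = Firm, leader payoff 8.
- N4: BR = Soft, leader payoff 7.
- N5: BR = Hard, leader payoff 12.
Management's induced payoffs are 3, 5, 8, 7, 12, so Management commits to N5. Subgame-perfect outcome: (Hard, N5) with payoffs (11, 12).

11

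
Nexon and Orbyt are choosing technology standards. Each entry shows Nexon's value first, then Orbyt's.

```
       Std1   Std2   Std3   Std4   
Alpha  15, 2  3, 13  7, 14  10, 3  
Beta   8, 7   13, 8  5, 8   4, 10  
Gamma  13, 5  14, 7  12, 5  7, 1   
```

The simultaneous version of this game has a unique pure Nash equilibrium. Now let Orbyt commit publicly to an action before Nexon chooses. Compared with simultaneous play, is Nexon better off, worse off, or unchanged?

unchanged

Work backward from Nexon's decision.
- Std1 → Nexon plays Alpha (best of 15, 8, 13); Orbyt gets 2.
- Std2 → Nexon plays Gamma (best of 3, 13, 14); Orbyt gets 7.
- Std3 → Nexon plays Gamma (best of 7, 5, 12); Orbyt gets 5.
- Std4 → Nexon plays Alpha (best of 10, 4, 7); Orbyt gets 3.
Orbyt's induced payoffs are 2, 7, 5, 3, so Orbyt commits to Std2. Subgame-perfect outcome: (Gamma, Std2) with payoffs (14, 7).
Under simultaneous play:
Nexon's best replies: Std1→Alpha; Std2→Gamma; Std3→Gamma; Std4→Alpha.
Orbyt's best replies: Alpha→Std3; Beta→Std4; Gamma→Std2.
The unique mutual best reply is (Gamma, Std2), giving (14, 7).
Nexon earns 14 sequentially versus 14 at the Nash outcome: unchanged.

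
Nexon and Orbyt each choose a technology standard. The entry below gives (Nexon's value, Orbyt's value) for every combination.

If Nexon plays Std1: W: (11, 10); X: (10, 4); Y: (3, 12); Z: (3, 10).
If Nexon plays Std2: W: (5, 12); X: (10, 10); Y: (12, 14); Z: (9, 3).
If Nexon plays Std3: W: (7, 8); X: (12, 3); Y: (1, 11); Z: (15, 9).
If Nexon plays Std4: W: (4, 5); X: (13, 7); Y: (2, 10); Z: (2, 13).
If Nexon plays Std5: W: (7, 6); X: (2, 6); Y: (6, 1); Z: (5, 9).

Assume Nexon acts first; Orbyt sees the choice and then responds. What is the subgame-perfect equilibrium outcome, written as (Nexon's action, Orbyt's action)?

Backward induction with Nexon moving first.
- Std1 → Orbyt plays Y (best of 10, 4, 12, 10); Nexon gets 3.
- Std2 → Orbyt plays Y (best of 12, 10, 14, 3); Nexon gets 12.
- Std3 → Orbyt plays Y (best of 8, 3, 11, 9); Nexon gets 1.
- Std4 → Orbyt plays Z (best of 5, 7, 10, 13); Nexon gets 2.
- Std5 → Orbyt plays Z (best of 6, 6, 1, 9); Nexon gets 5.
Maximizing over 3, 12, 1, 2, 5, Nexon chooses Std2. Subgame-perfect outcome: (Std2, Y) with payoffs (12, 14).

(Std2, Y)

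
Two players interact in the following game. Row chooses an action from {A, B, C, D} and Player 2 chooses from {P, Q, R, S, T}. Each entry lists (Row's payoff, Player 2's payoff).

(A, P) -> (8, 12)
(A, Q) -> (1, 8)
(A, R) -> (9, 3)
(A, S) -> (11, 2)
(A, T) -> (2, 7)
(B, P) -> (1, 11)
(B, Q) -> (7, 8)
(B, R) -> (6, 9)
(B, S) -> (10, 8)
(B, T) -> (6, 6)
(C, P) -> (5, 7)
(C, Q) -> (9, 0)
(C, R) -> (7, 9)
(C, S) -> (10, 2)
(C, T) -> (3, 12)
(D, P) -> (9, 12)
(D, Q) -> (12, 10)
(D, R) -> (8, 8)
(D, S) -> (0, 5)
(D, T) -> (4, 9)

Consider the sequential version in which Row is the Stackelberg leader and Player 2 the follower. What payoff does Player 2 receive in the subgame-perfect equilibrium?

12

Player 2 best-responds to each possible Row move:
- A → Player 2 plays P (best of 12, 8, 3, 2, 7); Row gets 8.
- B → Player 2 plays P (best of 11, 8, 9, 8, 6); Row gets 1.
- C → Player 2 plays T (best of 7, 0, 9, 2, 12); Row gets 3.
- D → Player 2 plays P (best of 12, 10, 8, 5, 9); Row gets 9.
Maximizing over 8, 1, 3, 9, Row chooses D. Subgame-perfect outcome: (D, P) with payoffs (9, 12).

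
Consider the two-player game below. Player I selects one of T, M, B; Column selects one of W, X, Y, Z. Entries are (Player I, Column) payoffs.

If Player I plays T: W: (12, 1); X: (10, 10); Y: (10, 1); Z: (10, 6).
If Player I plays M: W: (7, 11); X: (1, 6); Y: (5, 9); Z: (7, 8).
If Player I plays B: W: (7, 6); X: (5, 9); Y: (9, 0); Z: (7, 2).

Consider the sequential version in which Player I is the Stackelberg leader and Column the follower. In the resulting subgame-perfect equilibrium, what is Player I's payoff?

Backward induction with Player I moving first.
- T: BR = X, leader payoff 10.
- M: BR = W, leader payoff 7.
- B: BR = X, leader payoff 5.
Among 10, 7, 5, the best is 10 at T. Subgame-perfect outcome: (T, X) with payoffs (10, 10).

10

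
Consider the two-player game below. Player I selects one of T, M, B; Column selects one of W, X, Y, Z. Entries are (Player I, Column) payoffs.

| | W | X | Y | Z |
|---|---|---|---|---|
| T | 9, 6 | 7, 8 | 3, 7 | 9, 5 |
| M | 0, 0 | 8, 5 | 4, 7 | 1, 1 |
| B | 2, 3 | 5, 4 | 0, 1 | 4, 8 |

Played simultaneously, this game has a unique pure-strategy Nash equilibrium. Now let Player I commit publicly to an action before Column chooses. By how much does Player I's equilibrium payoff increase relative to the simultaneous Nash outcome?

Backward induction with Player I moving first.
- T → Column plays X (best of 6, 8, 7, 5); Player I gets 7.
- M → Column plays Y (best of 0, 5, 7, 1); Player I gets 4.
- B → Column plays Z (best of 3, 4, 1, 8); Player I gets 4.
Among 7, 4, 4, the best is 7 at T. Subgame-perfect outcome: (T, X) with payoffs (7, 8).
Under simultaneous play:
Player I's best replies: W→T; X→M; Y→M; Z→T.
Column's best replies: T→X; M→Y; B→Z.
The unique mutual best reply is (M, Y), giving (4, 7).
Player I's commitment gain: 7 − 4 = 3.

3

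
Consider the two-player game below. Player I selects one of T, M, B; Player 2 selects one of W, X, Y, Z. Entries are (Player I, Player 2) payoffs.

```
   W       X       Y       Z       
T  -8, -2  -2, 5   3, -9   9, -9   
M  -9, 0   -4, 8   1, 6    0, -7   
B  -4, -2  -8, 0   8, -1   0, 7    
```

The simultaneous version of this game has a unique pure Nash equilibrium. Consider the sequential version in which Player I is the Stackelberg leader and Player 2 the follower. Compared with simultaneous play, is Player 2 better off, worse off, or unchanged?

better off

Player 2 best-responds to each possible Player I move:
- T: BR = X, leader payoff -2.
- M: BR = X, leader payoff -4.
- B: BR = Z, leader payoff 0.
Maximizing over -2, -4, 0, Player I chooses B. Subgame-perfect outcome: (B, Z) with payoffs (0, 7).
Now find the simultaneous Nash equilibrium.
Player I's best replies: W→B; X→T; Y→B; Z→T.
Player 2's best replies: T→X; M→X; B→Z.
The unique mutual best reply is (T, X), giving (-2, 5).
Player 2 earns 7 sequentially versus 5 at the Nash outcome: better off.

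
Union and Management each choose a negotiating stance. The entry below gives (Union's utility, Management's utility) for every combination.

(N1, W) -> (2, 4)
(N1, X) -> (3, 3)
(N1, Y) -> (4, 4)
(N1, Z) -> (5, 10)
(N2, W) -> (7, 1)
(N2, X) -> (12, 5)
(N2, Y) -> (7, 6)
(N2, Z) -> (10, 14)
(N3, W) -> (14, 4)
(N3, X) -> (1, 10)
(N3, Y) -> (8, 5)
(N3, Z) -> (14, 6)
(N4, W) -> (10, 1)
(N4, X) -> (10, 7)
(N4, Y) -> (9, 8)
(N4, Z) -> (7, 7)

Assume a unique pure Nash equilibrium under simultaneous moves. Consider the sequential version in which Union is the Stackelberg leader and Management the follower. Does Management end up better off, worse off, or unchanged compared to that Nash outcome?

Work backward from Management's decision.
- N1: BR = Z, leader payoff 5.
- N2: BR = Z, leader payoff 10.
- N3: BR = X, leader payoff 1.
- N4: BR = Y, leader payoff 9.
Union's induced payoffs are 5, 10, 1, 9, so Union commits to N2. Subgame-perfect outcome: (N2, Z) with payoffs (10, 14).
Now find the simultaneous Nash equilibrium.
Union's best replies: W→N3; X→N2; Y→N4; Z→N3.
Management's best replies: N1→Z; N2→Z; N3→X; N4→Y.
The unique mutual best reply is (N4, Y), giving (9, 8).
Management earns 14 sequentially versus 8 at the Nash outcome: better off.

better off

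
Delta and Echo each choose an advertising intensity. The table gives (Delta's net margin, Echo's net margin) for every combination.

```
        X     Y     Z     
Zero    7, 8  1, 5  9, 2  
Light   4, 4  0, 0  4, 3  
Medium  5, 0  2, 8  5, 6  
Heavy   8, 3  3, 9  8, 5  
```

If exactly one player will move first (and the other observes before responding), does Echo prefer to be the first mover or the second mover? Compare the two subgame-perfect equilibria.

If Delta leads: Echo's best replies are Zero→X, Light→X, Medium→Y, Heavy→Y; Delta's induced payoffs 7, 4, 2, 3; outcome (Zero, X), payoffs (7, 8).
If Echo leads: Delta's best replies are X→Heavy, Y→Heavy, Z→Zero; Echo's induced payoffs 3, 9, 2; outcome (Heavy, Y), payoffs (3, 9).
Echo gets 9 moving first and 8 moving second, so Echo prefers to move first.

first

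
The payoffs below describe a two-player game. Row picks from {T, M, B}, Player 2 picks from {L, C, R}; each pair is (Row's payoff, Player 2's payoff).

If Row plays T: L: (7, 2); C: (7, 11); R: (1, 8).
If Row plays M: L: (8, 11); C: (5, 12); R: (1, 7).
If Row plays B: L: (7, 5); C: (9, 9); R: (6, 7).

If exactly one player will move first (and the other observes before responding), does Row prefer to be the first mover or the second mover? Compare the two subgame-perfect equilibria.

first

If Row leads: Player 2's best replies are T→C, M→C, B→C; Row's induced payoffs 7, 5, 9; outcome (B, C), payoffs (9, 9).
If Player 2 leads: Row's best replies are L→M, C→B, R→B; Player 2's induced payoffs 11, 9, 7; outcome (M, L), payoffs (8, 11).
Row gets 9 moving first and 8 moving second, so Row prefers to move first.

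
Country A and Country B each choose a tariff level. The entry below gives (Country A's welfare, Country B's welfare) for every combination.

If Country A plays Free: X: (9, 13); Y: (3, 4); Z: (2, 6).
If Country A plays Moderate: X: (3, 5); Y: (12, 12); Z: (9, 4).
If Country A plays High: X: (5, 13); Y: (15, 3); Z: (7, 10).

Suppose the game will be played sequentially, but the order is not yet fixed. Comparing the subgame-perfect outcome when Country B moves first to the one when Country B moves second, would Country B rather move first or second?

first

If Country A leads: Country B's best replies are Free→X, Moderate→Y, High→X; Country A's induced payoffs 9, 12, 5; outcome (Moderate, Y), payoffs (12, 12).
If Country B leads: Country A's best replies are X→Free, Y→High, Z→Moderate; Country B's induced payoffs 13, 3, 4; outcome (Free, X), payoffs (9, 13).
Country B gets 13 moving first and 12 moving second, so Country B prefers to move first.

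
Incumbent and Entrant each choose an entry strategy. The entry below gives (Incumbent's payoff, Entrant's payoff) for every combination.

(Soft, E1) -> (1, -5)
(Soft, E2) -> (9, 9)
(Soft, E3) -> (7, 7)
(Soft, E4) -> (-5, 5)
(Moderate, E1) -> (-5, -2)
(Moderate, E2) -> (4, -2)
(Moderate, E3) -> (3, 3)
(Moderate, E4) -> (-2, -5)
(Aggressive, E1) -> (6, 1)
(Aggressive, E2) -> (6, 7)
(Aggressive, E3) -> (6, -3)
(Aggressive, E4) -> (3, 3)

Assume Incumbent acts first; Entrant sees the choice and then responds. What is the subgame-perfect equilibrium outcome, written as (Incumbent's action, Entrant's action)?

(Soft, E2)

Backward induction with Incumbent moving first.
- Soft → Entrant plays E2 (best of -5, 9, 7, 5); Incumbent gets 9.
- Moderate → Entrant plays E3 (best of -2, -2, 3, -5); Incumbent gets 3.
- Aggressive → Entrant plays E2 (best of 1, 7, -3, 3); Incumbent gets 6.
Among 9, 3, 6, the best is 9 at Soft. Subgame-perfect outcome: (Soft, E2) with payoffs (9, 9).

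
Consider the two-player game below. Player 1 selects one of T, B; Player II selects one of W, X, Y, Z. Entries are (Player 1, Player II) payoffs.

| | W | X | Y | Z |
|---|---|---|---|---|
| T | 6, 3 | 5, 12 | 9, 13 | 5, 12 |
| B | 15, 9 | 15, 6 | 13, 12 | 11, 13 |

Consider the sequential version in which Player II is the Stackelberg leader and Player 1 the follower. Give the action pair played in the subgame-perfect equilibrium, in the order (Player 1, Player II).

(B, Z)

Work backward from Player 1's decision.
- W: BR = B, leader payoff 9.
- X: BR = B, leader payoff 6.
- Y: BR = B, leader payoff 12.
- Z: BR = B, leader payoff 13.
Maximizing over 9, 6, 12, 13, Player II chooses Z. Subgame-perfect outcome: (B, Z) with payoffs (11, 13).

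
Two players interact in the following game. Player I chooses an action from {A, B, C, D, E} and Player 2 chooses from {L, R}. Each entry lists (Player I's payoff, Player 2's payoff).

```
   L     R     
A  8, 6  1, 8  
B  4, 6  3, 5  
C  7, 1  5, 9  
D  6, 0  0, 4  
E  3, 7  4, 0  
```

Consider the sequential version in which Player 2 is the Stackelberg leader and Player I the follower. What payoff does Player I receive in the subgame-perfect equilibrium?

Solve by backward induction (Player 2 leads).
- L: BR = A, leader payoff 6.
- R: BR = C, leader payoff 9.
Player 2's induced payoffs are 6, 9, so Player 2 commits to R. Subgame-perfect outcome: (C, R) with payoffs (5, 9).

5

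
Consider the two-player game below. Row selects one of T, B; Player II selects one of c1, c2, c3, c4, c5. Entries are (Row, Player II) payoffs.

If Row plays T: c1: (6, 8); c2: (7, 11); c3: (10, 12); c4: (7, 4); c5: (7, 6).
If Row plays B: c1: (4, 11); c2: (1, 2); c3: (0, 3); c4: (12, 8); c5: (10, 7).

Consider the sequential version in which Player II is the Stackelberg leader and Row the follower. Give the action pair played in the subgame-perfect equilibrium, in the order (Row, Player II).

(T, c3)

Work backward from Row's decision.
- c1 → Row plays T (best of 6, 4); Player II gets 8.
- c2 → Row plays T (best of 7, 1); Player II gets 11.
- c3 → Row plays T (best of 10, 0); Player II gets 12.
- c4 → Row plays B (best of 7, 12); Player II gets 8.
- c5 → Row plays B (best of 7, 10); Player II gets 7.
Player II's induced payoffs are 8, 11, 12, 8, 7, so Player II commits to c3. Subgame-perfect outcome: (T, c3) with payoffs (10, 12).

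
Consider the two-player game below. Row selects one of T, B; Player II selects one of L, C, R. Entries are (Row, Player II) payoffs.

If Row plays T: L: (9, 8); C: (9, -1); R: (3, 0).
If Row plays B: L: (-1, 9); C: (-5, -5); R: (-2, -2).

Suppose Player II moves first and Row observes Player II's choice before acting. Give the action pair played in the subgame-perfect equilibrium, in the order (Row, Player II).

Work backward from Row's decision.
- L: BR = T, leader payoff 8.
- C: BR = T, leader payoff -1.
- R: BR = T, leader payoff 0.
Among 8, -1, 0, the best is 8 at L. Subgame-perfect outcome: (T, L) with payoffs (9, 8).

(T, L)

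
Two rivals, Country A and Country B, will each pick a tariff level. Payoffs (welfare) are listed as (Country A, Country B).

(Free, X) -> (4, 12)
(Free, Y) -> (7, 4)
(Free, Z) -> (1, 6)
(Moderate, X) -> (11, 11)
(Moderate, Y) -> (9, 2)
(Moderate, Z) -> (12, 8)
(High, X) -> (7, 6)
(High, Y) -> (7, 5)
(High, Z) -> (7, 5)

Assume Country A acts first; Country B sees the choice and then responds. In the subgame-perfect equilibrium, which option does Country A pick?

Moderate

Solve by backward induction (Country A leads).
- Free: BR = X, leader payoff 4.
- Moderate: BR = X, leader payoff 11.
- High: BR = X, leader payoff 7.
Maximizing over 4, 11, 7, Country A chooses Moderate. Subgame-perfect outcome: (Moderate, X) with payoffs (11, 11).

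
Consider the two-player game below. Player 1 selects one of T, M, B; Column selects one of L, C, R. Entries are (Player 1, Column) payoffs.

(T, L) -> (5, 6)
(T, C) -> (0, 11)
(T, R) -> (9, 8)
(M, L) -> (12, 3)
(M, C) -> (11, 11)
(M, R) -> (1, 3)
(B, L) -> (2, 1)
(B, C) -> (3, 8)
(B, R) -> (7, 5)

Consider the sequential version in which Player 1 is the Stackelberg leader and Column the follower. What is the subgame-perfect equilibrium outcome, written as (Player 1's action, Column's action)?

(M, C)

Solve by backward induction (Player 1 leads).
- T → Column plays C (best of 6, 11, 8); Player 1 gets 0.
- M → Column plays C (best of 3, 11, 3); Player 1 gets 11.
- B → Column plays C (best of 1, 8, 5); Player 1 gets 3.
Among 0, 11, 3, the best is 11 at M. Subgame-perfect outcome: (M, C) with payoffs (11, 11).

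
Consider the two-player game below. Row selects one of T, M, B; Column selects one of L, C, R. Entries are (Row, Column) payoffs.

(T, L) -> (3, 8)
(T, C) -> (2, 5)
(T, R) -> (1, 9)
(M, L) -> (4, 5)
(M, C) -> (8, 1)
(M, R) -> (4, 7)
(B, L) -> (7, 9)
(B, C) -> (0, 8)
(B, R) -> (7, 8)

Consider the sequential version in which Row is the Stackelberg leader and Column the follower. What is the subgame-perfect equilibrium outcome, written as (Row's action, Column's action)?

(B, L)

Column best-responds to each possible Row move:
- T: Column compares 8, 5, 9 and picks R; Row would get 1.
- M: Column compares 5, 1, 7 and picks R; Row would get 4.
- B: Column compares 9, 8, 8 and picks L; Row would get 7.
Maximizing over 1, 4, 7, Row chooses B. Subgame-perfect outcome: (B, L) with payoffs (7, 9).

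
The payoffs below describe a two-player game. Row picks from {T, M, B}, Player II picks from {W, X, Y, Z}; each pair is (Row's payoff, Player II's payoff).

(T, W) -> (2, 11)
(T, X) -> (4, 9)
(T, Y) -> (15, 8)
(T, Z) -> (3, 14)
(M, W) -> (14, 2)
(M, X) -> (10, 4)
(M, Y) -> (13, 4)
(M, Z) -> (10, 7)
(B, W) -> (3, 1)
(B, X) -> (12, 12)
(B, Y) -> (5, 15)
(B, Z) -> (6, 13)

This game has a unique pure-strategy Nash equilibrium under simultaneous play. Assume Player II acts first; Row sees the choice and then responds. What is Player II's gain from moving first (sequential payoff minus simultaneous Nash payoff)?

5

Backward induction with Player II moving first.
- W: Row compares 2, 14, 3 and picks M; Player II would get 2.
- X: Row compares 4, 10, 12 and picks B; Player II would get 12.
- Y: Row compares 15, 13, 5 and picks T; Player II would get 8.
- Z: Row compares 3, 10, 6 and picks M; Player II would get 7.
Among 2, 12, 8, 7, the best is 12 at X. Subgame-perfect outcome: (B, X) with payoffs (12, 12).
Now find the simultaneous Nash equilibrium.
Row's best replies: W→M; X→B; Y→T; Z→M.
Player II's best replies: T→Z; M→Z; B→Y.
The unique mutual best reply is (M, Z), giving (10, 7).
Player II's commitment gain: 12 − 7 = 5.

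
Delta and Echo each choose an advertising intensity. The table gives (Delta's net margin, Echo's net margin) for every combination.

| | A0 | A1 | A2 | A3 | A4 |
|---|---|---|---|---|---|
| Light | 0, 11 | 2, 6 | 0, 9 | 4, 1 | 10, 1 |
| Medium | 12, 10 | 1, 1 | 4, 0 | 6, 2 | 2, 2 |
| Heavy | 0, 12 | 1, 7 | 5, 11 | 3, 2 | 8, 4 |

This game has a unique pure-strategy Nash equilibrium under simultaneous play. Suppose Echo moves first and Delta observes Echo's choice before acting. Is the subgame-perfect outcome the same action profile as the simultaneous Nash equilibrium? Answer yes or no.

Backward induction with Echo moving first.
- A0: Delta compares 0, 12, 0 and picks Medium; Echo would get 10.
- A1: Delta compares 2, 1, 1 and picks Light; Echo would get 6.
- A2: Delta compares 0, 4, 5 and picks Heavy; Echo would get 11.
- A3: Delta compares 4, 6, 3 and picks Medium; Echo would get 2.
- A4: Delta compares 10, 2, 8 and picks Light; Echo would get 1.
Echo's induced payoffs are 10, 6, 11, 2, 1, so Echo commits to A2. Subgame-perfect outcome: (Heavy, A2) with payoffs (5, 11).
For the simultaneous game, intersect best replies.
Delta's best replies: A0→Medium; A1→Light; A2→Heavy; A3→Medium; A4→Light.
Echo's best replies: Light→A0; Medium→A0; Heavy→A0.
Only (Medium, A0) has each player best-responding; Nash payoffs (12, 10).
Sequential outcome (Heavy, A2) differs from the Nash profile (Medium, A0).

no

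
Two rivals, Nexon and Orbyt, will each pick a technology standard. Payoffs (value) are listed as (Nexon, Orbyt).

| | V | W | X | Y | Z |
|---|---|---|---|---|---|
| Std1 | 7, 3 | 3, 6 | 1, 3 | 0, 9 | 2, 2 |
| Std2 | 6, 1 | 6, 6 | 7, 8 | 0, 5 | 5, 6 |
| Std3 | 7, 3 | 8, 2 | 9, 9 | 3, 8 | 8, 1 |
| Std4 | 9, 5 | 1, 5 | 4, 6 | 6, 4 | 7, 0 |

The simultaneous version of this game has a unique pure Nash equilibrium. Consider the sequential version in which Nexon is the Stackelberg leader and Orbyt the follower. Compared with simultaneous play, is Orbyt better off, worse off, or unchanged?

unchanged

Orbyt best-responds to each possible Nexon move:
- Std1: BR = Y, leader payoff 0.
- Std2: BR = X, leader payoff 7.
- Std3: BR = X, leader payoff 9.
- Std4: BR = X, leader payoff 4.
Maximizing over 0, 7, 9, 4, Nexon chooses Std3. Subgame-perfect outcome: (Std3, X) with payoffs (9, 9).
Under simultaneous play:
Nexon's best replies: V→Std4; W→Std3; X→Std3; Y→Std4; Z→Std3.
Orbyt's best replies: Std1→Y; Std2→X; Std3→X; Std4→X.
Only (Std3, X) has each player best-responding; Nash payoffs (9, 9).
Orbyt earns 9 sequentially versus 9 at the Nash outcome: unchanged.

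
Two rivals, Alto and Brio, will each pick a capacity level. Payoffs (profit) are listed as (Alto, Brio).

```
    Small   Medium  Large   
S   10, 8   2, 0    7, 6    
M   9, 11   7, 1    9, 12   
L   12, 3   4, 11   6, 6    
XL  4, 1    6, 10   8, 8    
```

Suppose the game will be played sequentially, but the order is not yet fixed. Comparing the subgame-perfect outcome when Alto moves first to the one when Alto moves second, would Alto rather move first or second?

first

If Alto leads: Brio's best replies are S→Small, M→Large, L→Medium, XL→Medium; Alto's induced payoffs 10, 9, 4, 6; outcome (S, Small), payoffs (10, 8).
If Brio leads: Alto's best replies are Small→L, Medium→M, Large→M; Brio's induced payoffs 3, 1, 12; outcome (M, Large), payoffs (9, 12).
Alto gets 10 moving first and 9 moving second, so Alto prefers to move first.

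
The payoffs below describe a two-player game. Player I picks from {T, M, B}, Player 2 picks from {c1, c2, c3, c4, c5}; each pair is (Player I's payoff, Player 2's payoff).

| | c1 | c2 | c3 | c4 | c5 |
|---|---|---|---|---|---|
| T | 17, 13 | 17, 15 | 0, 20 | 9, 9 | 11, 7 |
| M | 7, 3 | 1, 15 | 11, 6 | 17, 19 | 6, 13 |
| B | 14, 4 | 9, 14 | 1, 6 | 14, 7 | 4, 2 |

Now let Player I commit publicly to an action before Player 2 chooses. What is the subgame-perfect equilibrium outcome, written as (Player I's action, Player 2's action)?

(M, c4)

Player 2 best-responds to each possible Player I move:
- T: Player 2 compares 13, 15, 20, 9, 7 and picks c3; Player I would get 0.
- M: Player 2 compares 3, 15, 6, 19, 13 and picks c4; Player I would get 17.
- B: Player 2 compares 4, 14, 6, 7, 2 and picks c2; Player I would get 9.
Player I's induced payoffs are 0, 17, 9, so Player I commits to M. Subgame-perfect outcome: (M, c4) with payoffs (17, 19).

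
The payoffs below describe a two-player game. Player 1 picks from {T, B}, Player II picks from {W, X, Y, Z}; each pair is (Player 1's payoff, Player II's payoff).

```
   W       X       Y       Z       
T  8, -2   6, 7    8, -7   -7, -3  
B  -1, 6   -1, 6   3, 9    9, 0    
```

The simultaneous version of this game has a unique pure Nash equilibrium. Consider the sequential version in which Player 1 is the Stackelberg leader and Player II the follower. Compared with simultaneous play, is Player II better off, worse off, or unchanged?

unchanged

Backward induction with Player 1 moving first.
- T: Player II compares -2, 7, -7, -3 and picks X; Player 1 would get 6.
- B: Player II compares 6, 6, 9, 0 and picks Y; Player 1 would get 3.
Among 6, 3, the best is 6 at T. Subgame-perfect outcome: (T, X) with payoffs (6, 7).
Under simultaneous play:
Player 1's best replies: W→T; X→T; Y→T; Z→B.
Player II's best replies: T→X; B→Y.
The unique mutual best reply is (T, X), giving (6, 7).
Player II earns 7 sequentially versus 7 at the Nash outcome: unchanged.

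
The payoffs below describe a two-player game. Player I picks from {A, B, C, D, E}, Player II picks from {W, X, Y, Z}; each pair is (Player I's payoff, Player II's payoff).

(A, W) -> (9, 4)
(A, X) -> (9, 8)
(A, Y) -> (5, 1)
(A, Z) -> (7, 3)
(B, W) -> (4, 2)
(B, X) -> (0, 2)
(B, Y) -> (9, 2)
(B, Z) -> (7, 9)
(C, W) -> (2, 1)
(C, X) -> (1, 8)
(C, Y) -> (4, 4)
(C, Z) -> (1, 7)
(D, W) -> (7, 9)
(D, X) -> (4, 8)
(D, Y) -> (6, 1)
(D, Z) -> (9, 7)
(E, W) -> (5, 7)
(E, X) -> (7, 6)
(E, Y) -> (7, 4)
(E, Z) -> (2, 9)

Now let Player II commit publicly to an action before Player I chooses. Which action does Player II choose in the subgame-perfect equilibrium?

Player I best-responds to each possible Player II move:
- W → Player I plays A (best of 9, 4, 2, 7, 5); Player II gets 4.
- X → Player I plays A (best of 9, 0, 1, 4, 7); Player II gets 8.
- Y → Player I plays B (best of 5, 9, 4, 6, 7); Player II gets 2.
- Z → Player I plays D (best of 7, 7, 1, 9, 2); Player II gets 7.
Player II's induced payoffs are 4, 8, 2, 7, so Player II commits to X. Subgame-perfect outcome: (A, X) with payoffs (9, 8).

X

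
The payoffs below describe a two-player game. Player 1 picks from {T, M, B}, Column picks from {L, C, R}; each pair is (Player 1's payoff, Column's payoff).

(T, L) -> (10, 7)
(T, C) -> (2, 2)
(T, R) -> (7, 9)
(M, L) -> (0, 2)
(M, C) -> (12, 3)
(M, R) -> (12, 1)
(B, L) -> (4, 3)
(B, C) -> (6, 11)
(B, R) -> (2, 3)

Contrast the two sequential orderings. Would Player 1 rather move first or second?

If Player 1 leads: Column's best replies are T→R, M→C, B→C; Player 1's induced payoffs 7, 12, 6; outcome (M, C), payoffs (12, 3).
If Column leads: Player 1's best replies are L→T, C→M, R→M; Column's induced payoffs 7, 3, 1; outcome (T, L), payoffs (10, 7).
Player 1 gets 12 moving first and 10 moving second, so Player 1 prefers to move first.

first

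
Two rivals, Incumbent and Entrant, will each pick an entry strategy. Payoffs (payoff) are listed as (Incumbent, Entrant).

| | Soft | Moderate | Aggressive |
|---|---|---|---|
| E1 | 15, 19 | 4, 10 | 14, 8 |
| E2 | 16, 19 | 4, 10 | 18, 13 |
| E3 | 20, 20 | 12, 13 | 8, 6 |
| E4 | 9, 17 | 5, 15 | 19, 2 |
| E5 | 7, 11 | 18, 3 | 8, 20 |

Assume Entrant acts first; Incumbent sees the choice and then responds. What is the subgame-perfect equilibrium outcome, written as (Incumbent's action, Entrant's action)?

Work backward from Incumbent's decision.
- Soft: Incumbent compares 15, 16, 20, 9, 7 and picks E3; Entrant would get 20.
- Moderate: Incumbent compares 4, 4, 12, 5, 18 and picks E5; Entrant would get 3.
- Aggressive: Incumbent compares 14, 18, 8, 19, 8 and picks E4; Entrant would get 2.
Maximizing over 20, 3, 2, Entrant chooses Soft. Subgame-perfect outcome: (E3, Soft) with payoffs (20, 20).

(E3, Soft)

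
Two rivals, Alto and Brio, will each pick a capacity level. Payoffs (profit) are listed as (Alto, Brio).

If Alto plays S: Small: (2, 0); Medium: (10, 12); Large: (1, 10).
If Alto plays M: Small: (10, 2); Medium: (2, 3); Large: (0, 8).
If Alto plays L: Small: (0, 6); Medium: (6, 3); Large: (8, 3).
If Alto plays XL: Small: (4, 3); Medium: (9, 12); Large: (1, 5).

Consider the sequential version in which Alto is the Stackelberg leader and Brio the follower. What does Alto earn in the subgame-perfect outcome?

Solve by backward induction (Alto leads).
- S: BR = Medium, leader payoff 10.
- M: BR = Large, leader payoff 0.
- L: BR = Small, leader payoff 0.
- XL: BR = Medium, leader payoff 9.
Alto's induced payoffs are 10, 0, 0, 9, so Alto commits to S. Subgame-perfect outcome: (S, Medium) with payoffs (10, 12).

10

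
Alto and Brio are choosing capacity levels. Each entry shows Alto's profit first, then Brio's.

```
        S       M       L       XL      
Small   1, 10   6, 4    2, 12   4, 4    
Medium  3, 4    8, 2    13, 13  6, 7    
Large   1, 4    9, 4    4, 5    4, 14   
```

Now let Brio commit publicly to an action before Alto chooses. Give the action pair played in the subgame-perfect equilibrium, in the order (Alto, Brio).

Alto best-responds to each possible Brio move:
- S: Alto compares 1, 3, 1 and picks Medium; Brio would get 4.
- M: Alto compares 6, 8, 9 and picks Large; Brio would get 4.
- L: Alto compares 2, 13, 4 and picks Medium; Brio would get 13.
- XL: Alto compares 4, 6, 4 and picks Medium; Brio would get 7.
Among 4, 4, 13, 7, the best is 13 at L. Subgame-perfect outcome: (Medium, L) with payoffs (13, 13).

(Medium, L)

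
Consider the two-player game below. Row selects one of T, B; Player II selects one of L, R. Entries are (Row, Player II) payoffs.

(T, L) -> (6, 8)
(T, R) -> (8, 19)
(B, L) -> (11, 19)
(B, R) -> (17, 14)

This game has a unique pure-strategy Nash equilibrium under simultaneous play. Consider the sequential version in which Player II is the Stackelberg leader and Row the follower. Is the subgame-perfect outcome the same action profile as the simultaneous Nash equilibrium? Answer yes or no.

yes

Solve by backward induction (Player II leads).
- L: BR = B, leader payoff 19.
- R: BR = B, leader payoff 14.
Among 19, 14, the best is 19 at L. Subgame-perfect outcome: (B, L) with payoffs (11, 19).
For the simultaneous game, intersect best replies.
Row's best replies: L→B; R→B.
Player II's best replies: T→R; B→L.
Only (B, L) has each player best-responding; Nash payoffs (11, 19).
Sequential outcome (B, L) coincides with the Nash profile (B, L).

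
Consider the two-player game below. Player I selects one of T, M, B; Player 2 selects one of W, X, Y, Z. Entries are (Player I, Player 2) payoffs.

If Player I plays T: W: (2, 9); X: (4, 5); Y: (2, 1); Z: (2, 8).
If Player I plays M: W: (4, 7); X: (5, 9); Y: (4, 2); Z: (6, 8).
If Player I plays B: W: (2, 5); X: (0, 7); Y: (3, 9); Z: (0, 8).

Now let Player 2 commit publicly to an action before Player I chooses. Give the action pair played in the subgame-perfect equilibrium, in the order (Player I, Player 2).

Work backward from Player I's decision.
- W: Player I compares 2, 4, 2 and picks M; Player 2 would get 7.
- X: Player I compares 4, 5, 0 and picks M; Player 2 would get 9.
- Y: Player I compares 2, 4, 3 and picks M; Player 2 would get 2.
- Z: Player I compares 2, 6, 0 and picks M; Player 2 would get 8.
Player 2's induced payoffs are 7, 9, 2, 8, so Player 2 commits to X. Subgame-perfect outcome: (M, X) with payoffs (5, 9).

(M, X)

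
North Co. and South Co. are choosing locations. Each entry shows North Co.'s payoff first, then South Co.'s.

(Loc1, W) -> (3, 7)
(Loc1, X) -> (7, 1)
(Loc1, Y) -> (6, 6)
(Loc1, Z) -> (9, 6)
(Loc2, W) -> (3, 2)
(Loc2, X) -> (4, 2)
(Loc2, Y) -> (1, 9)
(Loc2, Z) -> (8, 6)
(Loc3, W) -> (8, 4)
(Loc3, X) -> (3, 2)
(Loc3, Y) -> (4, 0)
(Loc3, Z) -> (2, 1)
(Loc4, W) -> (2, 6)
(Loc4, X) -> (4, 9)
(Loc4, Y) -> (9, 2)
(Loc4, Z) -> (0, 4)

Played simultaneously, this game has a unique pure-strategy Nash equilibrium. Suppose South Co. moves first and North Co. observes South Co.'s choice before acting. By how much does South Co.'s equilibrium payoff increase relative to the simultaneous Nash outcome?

2

Work backward from North Co.'s decision.
- W: BR = Loc3, leader payoff 4.
- X: BR = Loc1, leader payoff 1.
- Y: BR = Loc4, leader payoff 2.
- Z: BR = Loc1, leader payoff 6.
South Co.'s induced payoffs are 4, 1, 2, 6, so South Co. commits to Z. Subgame-perfect outcome: (Loc1, Z) with payoffs (9, 6).
Now find the simultaneous Nash equilibrium.
North Co.'s best replies: W→Loc3; X→Loc1; Y→Loc4; Z→Loc1.
South Co.'s best replies: Loc1→W; Loc2→Y; Loc3→W; Loc4→X.
Only (Loc3, W) has each player best-responding; Nash payoffs (8, 4).
South Co.'s commitment gain: 6 − 4 = 2.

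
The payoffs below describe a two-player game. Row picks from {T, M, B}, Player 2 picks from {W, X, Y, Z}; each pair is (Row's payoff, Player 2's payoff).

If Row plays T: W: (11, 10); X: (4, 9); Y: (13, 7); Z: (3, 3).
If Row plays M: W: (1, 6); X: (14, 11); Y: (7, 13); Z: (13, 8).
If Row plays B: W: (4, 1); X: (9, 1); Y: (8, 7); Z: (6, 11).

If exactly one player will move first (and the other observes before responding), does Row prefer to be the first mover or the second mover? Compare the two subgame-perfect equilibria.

If Row leads: Player 2's best replies are T→W, M→Y, B→Z; Row's induced payoffs 11, 7, 6; outcome (T, W), payoffs (11, 10).
If Player 2 leads: Row's best replies are W→T, X→M, Y→T, Z→M; Player 2's induced payoffs 10, 11, 7, 8; outcome (M, X), payoffs (14, 11).
Row gets 11 moving first and 14 moving second, so Row prefers to move second.

second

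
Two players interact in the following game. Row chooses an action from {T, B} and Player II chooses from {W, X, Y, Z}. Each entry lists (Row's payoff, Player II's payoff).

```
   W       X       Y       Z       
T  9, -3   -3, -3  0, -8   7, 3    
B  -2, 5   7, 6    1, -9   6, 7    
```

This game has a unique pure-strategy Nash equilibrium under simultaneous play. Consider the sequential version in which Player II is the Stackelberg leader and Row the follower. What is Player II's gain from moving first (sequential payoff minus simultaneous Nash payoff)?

3

Work backward from Row's decision.
- W: BR = T, leader payoff -3.
- X: BR = B, leader payoff 6.
- Y: BR = B, leader payoff -9.
- Z: BR = T, leader payoff 3.
Player II's induced payoffs are -3, 6, -9, 3, so Player II commits to X. Subgame-perfect outcome: (B, X) with payoffs (7, 6).
Now find the simultaneous Nash equilibrium.
Row's best replies: W→T; X→B; Y→B; Z→T.
Player II's best replies: T→Z; B→Z.
Only (T, Z) has each player best-responding; Nash payoffs (7, 3).
Player II's commitment gain: 6 − 3 = 3.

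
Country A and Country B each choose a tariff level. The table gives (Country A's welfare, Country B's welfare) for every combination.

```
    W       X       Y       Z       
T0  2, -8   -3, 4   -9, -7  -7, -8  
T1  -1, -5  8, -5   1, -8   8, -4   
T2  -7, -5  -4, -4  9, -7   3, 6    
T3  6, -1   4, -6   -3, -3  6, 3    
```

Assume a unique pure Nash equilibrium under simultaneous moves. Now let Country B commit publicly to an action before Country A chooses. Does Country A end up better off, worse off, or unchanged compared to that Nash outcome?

Work backward from Country A's decision.
- W → Country A plays T3 (best of 2, -1, -7, 6); Country B gets -1.
- X → Country A plays T1 (best of -3, 8, -4, 4); Country B gets -5.
- Y → Country A plays T2 (best of -9, 1, 9, -3); Country B gets -7.
- Z → Country A plays T1 (best of -7, 8, 3, 6); Country B gets -4.
Country B's induced payoffs are -1, -5, -7, -4, so Country B commits to W. Subgame-perfect outcome: (T3, W) with payoffs (6, -1).
Under simultaneous play:
Country A's best replies: W→T3; X→T1; Y→T2; Z→T1.
Country B's best replies: T0→X; T1→Z; T2→Z; T3→Z.
Only (T1, Z) has each player best-responding; Nash payoffs (8, -4).
Country A earns 6 sequentially versus 8 at the Nash outcome: worse off.

worse off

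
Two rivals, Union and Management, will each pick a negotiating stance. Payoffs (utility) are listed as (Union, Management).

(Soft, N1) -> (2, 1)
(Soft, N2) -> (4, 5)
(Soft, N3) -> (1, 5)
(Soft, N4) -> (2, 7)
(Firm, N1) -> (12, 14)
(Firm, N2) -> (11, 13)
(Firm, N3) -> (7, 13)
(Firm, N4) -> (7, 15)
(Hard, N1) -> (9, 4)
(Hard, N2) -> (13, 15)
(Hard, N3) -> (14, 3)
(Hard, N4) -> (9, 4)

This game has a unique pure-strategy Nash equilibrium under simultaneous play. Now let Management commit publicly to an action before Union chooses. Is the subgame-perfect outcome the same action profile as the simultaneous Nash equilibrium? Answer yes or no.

yes

Union best-responds to each possible Management move:
- N1: BR = Firm, leader payoff 14.
- N2: BR = Hard, leader payoff 15.
- N3: BR = Hard, leader payoff 3.
- N4: BR = Hard, leader payoff 4.
Among 14, 15, 3, 4, the best is 15 at N2. Subgame-perfect outcome: (Hard, N2) with payoffs (13, 15).
Under simultaneous play:
Union's best replies: N1→Firm; N2→Hard; N3→Hard; N4→Hard.
Management's best replies: Soft→N4; Firm→N4; Hard→N2.
The unique mutual best reply is (Hard, N2), giving (13, 15).
Sequential outcome (Hard, N2) coincides with the Nash profile (Hard, N2).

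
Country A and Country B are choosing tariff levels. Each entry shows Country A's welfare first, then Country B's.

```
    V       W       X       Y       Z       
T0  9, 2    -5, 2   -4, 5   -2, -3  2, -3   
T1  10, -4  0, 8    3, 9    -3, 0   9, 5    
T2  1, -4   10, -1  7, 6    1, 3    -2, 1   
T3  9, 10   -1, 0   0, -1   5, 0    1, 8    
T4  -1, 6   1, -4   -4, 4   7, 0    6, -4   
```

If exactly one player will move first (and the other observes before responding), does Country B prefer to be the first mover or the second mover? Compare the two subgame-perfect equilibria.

second

If Country A leads: Country B's best replies are T0→X, T1→X, T2→X, T3→V, T4→V; Country A's induced payoffs -4, 3, 7, 9, -1; outcome (T3, V), payoffs (9, 10).
If Country B leads: Country A's best replies are V→T1, W→T2, X→T2, Y→T4, Z→T1; Country B's induced payoffs -4, -1, 6, 0, 5; outcome (T2, X), payoffs (7, 6).
Country B gets 6 moving first and 10 moving second, so Country B prefers to move second.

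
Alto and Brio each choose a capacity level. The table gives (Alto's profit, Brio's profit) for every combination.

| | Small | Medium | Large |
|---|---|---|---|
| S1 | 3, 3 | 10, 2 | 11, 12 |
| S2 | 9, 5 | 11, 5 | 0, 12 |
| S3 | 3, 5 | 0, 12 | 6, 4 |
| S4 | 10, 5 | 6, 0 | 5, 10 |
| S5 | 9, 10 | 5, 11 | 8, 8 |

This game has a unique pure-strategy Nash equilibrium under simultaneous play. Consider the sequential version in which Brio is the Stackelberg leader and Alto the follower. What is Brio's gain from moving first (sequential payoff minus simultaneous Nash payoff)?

Work backward from Alto's decision.
- Small: BR = S4, leader payoff 5.
- Medium: BR = S2, leader payoff 5.
- Large: BR = S1, leader payoff 12.
Maximizing over 5, 5, 12, Brio chooses Large. Subgame-perfect outcome: (S1, Large) with payoffs (11, 12).
Now find the simultaneous Nash equilibrium.
Alto's best replies: Small→S4; Medium→S2; Large→S1.
Brio's best replies: S1→Large; S2→Large; S3→Medium; S4→Large; S5→Medium.
The unique mutual best reply is (S1, Large), giving (11, 12).
Brio's commitment gain: 12 − 12 = 0.

0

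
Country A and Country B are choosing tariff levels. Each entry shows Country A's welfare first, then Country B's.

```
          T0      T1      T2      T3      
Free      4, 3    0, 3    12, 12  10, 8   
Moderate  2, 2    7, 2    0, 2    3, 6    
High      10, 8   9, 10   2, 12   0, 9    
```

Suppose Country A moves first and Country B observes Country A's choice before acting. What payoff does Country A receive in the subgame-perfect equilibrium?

Solve by backward induction (Country A leads).
- Free: Country B compares 3, 3, 12, 8 and picks T2; Country A would get 12.
- Moderate: Country B compares 2, 2, 2, 6 and picks T3; Country A would get 3.
- High: Country B compares 8, 10, 12, 9 and picks T2; Country A would get 2.
Maximizing over 12, 3, 2, Country A chooses Free. Subgame-perfect outcome: (Free, T2) with payoffs (12, 12).

12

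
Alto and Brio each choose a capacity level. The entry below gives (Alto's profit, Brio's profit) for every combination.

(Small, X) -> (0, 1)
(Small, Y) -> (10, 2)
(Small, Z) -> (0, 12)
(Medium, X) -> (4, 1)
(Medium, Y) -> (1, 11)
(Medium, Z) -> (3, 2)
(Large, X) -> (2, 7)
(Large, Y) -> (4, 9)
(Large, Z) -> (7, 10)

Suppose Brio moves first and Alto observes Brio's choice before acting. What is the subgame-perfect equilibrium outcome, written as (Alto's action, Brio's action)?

Alto best-responds to each possible Brio move:
- X: Alto compares 0, 4, 2 and picks Medium; Brio would get 1.
- Y: Alto compares 10, 1, 4 and picks Small; Brio would get 2.
- Z: Alto compares 0, 3, 7 and picks Large; Brio would get 10.
Maximizing over 1, 2, 10, Brio chooses Z. Subgame-perfect outcome: (Large, Z) with payoffs (7, 10).

(Large, Z)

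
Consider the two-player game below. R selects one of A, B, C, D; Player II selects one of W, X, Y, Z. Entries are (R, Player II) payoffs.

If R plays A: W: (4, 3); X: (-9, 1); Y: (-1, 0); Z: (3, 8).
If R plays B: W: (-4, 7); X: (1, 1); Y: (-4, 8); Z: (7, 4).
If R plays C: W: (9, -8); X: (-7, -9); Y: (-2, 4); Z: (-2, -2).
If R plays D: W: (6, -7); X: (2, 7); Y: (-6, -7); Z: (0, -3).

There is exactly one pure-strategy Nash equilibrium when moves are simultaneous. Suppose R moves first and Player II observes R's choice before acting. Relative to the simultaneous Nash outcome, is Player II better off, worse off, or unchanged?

Player II best-responds to each possible R move:
- A: BR = Z, leader payoff 3.
- B: BR = Y, leader payoff -4.
- C: BR = Y, leader payoff -2.
- D: BR = X, leader payoff 2.
R's induced payoffs are 3, -4, -2, 2, so R commits to A. Subgame-perfect outcome: (A, Z) with payoffs (3, 8).
For the simultaneous game, intersect best replies.
R's best replies: W→C; X→D; Y→A; Z→B.
Player II's best replies: A→Z; B→Y; C→Y; D→X.
Only (D, X) has each player best-responding; Nash payoffs (2, 7).
Player II earns 8 sequentially versus 7 at the Nash outcome: better off.

better off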